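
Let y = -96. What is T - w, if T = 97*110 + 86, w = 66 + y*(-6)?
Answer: 10114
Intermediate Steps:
w = 642 (w = 66 - 96*(-6) = 66 + 576 = 642)
T = 10756 (T = 10670 + 86 = 10756)
T - w = 10756 - 1*642 = 10756 - 642 = 10114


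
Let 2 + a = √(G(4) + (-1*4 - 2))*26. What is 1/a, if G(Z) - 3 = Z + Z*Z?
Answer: 1/5744 + 13*√17/5744 ≈ 0.0095056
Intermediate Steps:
G(Z) = 3 + Z + Z² (G(Z) = 3 + (Z + Z*Z) = 3 + (Z + Z²) = 3 + Z + Z²)
a = -2 + 26*√17 (a = -2 + √((3 + 4 + 4²) + (-1*4 - 2))*26 = -2 + √((3 + 4 + 16) + (-4 - 2))*26 = -2 + √(23 - 6)*26 = -2 + √17*26 = -2 + 26*√17 ≈ 105.20)
1/a = 1/(-2 + 26*√17)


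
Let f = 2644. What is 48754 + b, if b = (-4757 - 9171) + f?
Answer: 37470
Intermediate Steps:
b = -11284 (b = (-4757 - 9171) + 2644 = -13928 + 2644 = -11284)
48754 + b = 48754 - 11284 = 37470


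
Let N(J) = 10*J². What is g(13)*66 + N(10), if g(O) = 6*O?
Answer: 6148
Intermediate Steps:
g(13)*66 + N(10) = (6*13)*66 + 10*10² = 78*66 + 10*100 = 5148 + 1000 = 6148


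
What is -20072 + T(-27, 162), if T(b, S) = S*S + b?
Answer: 6145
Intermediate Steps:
T(b, S) = b + S² (T(b, S) = S² + b = b + S²)
-20072 + T(-27, 162) = -20072 + (-27 + 162²) = -20072 + (-27 + 26244) = -20072 + 26217 = 6145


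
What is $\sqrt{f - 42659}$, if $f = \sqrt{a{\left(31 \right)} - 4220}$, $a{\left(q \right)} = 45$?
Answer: $\sqrt{-42659 + 5 i \sqrt{167}} \approx 0.156 + 206.54 i$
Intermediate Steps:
$f = 5 i \sqrt{167}$ ($f = \sqrt{45 - 4220} = \sqrt{-4175} = 5 i \sqrt{167} \approx 64.614 i$)
$\sqrt{f - 42659} = \sqrt{5 i \sqrt{167} - 42659} = \sqrt{-42659 + 5 i \sqrt{167}}$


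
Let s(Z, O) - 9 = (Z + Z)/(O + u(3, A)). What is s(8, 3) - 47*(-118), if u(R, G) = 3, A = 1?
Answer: 16673/3 ≈ 5557.7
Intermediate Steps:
s(Z, O) = 9 + 2*Z/(3 + O) (s(Z, O) = 9 + (Z + Z)/(O + 3) = 9 + (2*Z)/(3 + O) = 9 + 2*Z/(3 + O))
s(8, 3) - 47*(-118) = (27 + 2*8 + 9*3)/(3 + 3) - 47*(-118) = (27 + 16 + 27)/6 + 5546 = (1/6)*70 + 5546 = 35/3 + 5546 = 16673/3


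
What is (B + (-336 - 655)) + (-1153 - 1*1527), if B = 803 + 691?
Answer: -2177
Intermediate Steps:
B = 1494
(B + (-336 - 655)) + (-1153 - 1*1527) = (1494 + (-336 - 655)) + (-1153 - 1*1527) = (1494 - 991) + (-1153 - 1527) = 503 - 2680 = -2177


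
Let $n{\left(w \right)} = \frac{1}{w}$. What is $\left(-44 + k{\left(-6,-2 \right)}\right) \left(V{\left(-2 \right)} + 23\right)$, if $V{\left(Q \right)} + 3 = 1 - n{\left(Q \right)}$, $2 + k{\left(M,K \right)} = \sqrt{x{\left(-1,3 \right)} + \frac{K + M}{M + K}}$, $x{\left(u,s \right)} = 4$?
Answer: $-989 + \frac{43 \sqrt{5}}{2} \approx -940.92$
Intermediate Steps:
$k{\left(M,K \right)} = -2 + \sqrt{5}$ ($k{\left(M,K \right)} = -2 + \sqrt{4 + \frac{K + M}{M + K}} = -2 + \sqrt{4 + \frac{K + M}{K + M}} = -2 + \sqrt{4 + 1} = -2 + \sqrt{5}$)
$V{\left(Q \right)} = -2 - \frac{1}{Q}$ ($V{\left(Q \right)} = -3 + \left(1 - \frac{1}{Q}\right) = -2 - \frac{1}{Q}$)
$\left(-44 + k{\left(-6,-2 \right)}\right) \left(V{\left(-2 \right)} + 23\right) = \left(-44 - \left(2 - \sqrt{5}\right)\right) \left(\left(-2 - \frac{1}{-2}\right) + 23\right) = \left(-46 + \sqrt{5}\right) \left(\left(-2 - - \frac{1}{2}\right) + 23\right) = \left(-46 + \sqrt{5}\right) \left(\left(-2 + \frac{1}{2}\right) + 23\right) = \left(-46 + \sqrt{5}\right) \left(- \frac{3}{2} + 23\right) = \left(-46 + \sqrt{5}\right) \frac{43}{2} = -989 + \frac{43 \sqrt{5}}{2}$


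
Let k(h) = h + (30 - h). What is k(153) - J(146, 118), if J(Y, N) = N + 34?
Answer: -122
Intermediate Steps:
J(Y, N) = 34 + N
k(h) = 30
k(153) - J(146, 118) = 30 - (34 + 118) = 30 - 1*152 = 30 - 152 = -122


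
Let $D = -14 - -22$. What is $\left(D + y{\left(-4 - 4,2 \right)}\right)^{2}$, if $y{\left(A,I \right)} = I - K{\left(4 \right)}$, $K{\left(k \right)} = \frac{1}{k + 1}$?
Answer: $\frac{2401}{25} \approx 96.04$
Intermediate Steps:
$K{\left(k \right)} = \frac{1}{1 + k}$
$y{\left(A,I \right)} = - \frac{1}{5} + I$ ($y{\left(A,I \right)} = I - \frac{1}{1 + 4} = I - \frac{1}{5} = - \frac{1}{5} + I$)
$D = 8$ ($D = -14 + 22 = 8$)
$\left(D + y{\left(-4 - 4,2 \right)}\right)^{2} = \left(8 + \left(- \frac{1}{5} + 2\right)\right)^{2} = \left(8 + \frac{9}{5}\right)^{2} = \left(\frac{49}{5}\right)^{2} = \frac{2401}{25}$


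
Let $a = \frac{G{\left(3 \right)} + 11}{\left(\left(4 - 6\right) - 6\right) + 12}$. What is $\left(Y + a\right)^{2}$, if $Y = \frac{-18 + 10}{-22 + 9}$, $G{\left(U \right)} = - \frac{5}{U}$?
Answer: $\frac{13225}{1521} \approx 8.6949$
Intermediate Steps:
$a = \frac{7}{3}$ ($a = \frac{- \frac{5}{3} + 11}{\left(\left(4 - 6\right) - 6\right) + 12} = \frac{\left(-5\right) \frac{1}{3} + 11}{\left(-2 - 6\right) + 12} = \frac{- \frac{5}{3} + 11}{-8 + 12} = \frac{28}{3 \cdot 4} = \frac{28}{3} \cdot \frac{1}{4} = \frac{7}{3} \approx 2.3333$)
$Y = \frac{8}{13}$ ($Y = - \frac{8}{-13} = \left(-8\right) \left(- \frac{1}{13}\right) = \frac{8}{13} \approx 0.61539$)
$\left(Y + a\right)^{2} = \left(\frac{8}{13} + \frac{7}{3}\right)^{2} = \left(\frac{115}{39}\right)^{2} = \frac{13225}{1521}$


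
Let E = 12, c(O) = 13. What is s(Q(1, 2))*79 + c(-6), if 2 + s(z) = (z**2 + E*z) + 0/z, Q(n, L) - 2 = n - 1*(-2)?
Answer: 6570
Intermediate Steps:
Q(n, L) = 4 + n (Q(n, L) = 2 + (n - 1*(-2)) = 2 + (n + 2) = 2 + (2 + n) = 4 + n)
s(z) = -2 + z**2 + 12*z (s(z) = -2 + ((z**2 + 12*z) + 0/z) = -2 + ((z**2 + 12*z) + 0) = -2 + (z**2 + 12*z) = -2 + z**2 + 12*z)
s(Q(1, 2))*79 + c(-6) = (-2 + (4 + 1)**2 + 12*(4 + 1))*79 + 13 = (-2 + 5**2 + 12*5)*79 + 13 = (-2 + 25 + 60)*79 + 13 = 83*79 + 13 = 6557 + 13 = 6570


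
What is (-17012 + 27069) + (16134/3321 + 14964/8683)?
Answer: 96731960939/9612081 ≈ 10064.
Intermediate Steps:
(-17012 + 27069) + (16134/3321 + 14964/8683) = 10057 + (16134*(1/3321) + 14964*(1/8683)) = 10057 + (5378/1107 + 14964/8683) = 10057 + 63262322/9612081 = 96731960939/9612081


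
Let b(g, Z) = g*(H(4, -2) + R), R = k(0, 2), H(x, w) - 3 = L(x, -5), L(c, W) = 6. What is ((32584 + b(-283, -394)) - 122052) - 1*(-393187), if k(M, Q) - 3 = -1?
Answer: 300606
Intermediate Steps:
k(M, Q) = 2 (k(M, Q) = 3 - 1 = 2)
H(x, w) = 9 (H(x, w) = 3 + 6 = 9)
R = 2
b(g, Z) = 11*g (b(g, Z) = g*(9 + 2) = g*11 = 11*g)
((32584 + b(-283, -394)) - 122052) - 1*(-393187) = ((32584 + 11*(-283)) - 122052) - 1*(-393187) = ((32584 - 3113) - 122052) + 393187 = (29471 - 122052) + 393187 = -92581 + 393187 = 300606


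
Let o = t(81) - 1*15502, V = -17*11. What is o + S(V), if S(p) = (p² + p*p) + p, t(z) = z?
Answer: 54330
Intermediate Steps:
V = -187
o = -15421 (o = 81 - 1*15502 = 81 - 15502 = -15421)
S(p) = p + 2*p² (S(p) = (p² + p²) + p = 2*p² + p = p + 2*p²)
o + S(V) = -15421 - 187*(1 + 2*(-187)) = -15421 - 187*(1 - 374) = -15421 - 187*(-373) = -15421 + 69751 = 54330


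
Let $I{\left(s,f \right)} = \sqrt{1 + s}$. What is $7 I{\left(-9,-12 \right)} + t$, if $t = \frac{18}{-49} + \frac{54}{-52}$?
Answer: $- \frac{1791}{1274} + 14 i \sqrt{2} \approx -1.4058 + 19.799 i$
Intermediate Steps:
$t = - \frac{1791}{1274}$ ($t = 18 \left(- \frac{1}{49}\right) + 54 \left(- \frac{1}{52}\right) = - \frac{18}{49} - \frac{27}{26} = - \frac{1791}{1274} \approx -1.4058$)
$7 I{\left(-9,-12 \right)} + t = 7 \sqrt{1 - 9} - \frac{1791}{1274} = 7 \sqrt{-8} - \frac{1791}{1274} = 7 \cdot 2 i \sqrt{2} - \frac{1791}{1274} = 14 i \sqrt{2} - \frac{1791}{1274} = - \frac{1791}{1274} + 14 i \sqrt{2}$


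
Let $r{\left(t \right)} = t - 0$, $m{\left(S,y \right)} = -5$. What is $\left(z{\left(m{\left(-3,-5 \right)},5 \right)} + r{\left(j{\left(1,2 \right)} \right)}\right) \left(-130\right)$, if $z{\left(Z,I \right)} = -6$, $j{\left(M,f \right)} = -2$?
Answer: $1040$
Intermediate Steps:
$r{\left(t \right)} = t$ ($r{\left(t \right)} = t + 0 = t$)
$\left(z{\left(m{\left(-3,-5 \right)},5 \right)} + r{\left(j{\left(1,2 \right)} \right)}\right) \left(-130\right) = \left(-6 - 2\right) \left(-130\right) = \left(-8\right) \left(-130\right) = 1040$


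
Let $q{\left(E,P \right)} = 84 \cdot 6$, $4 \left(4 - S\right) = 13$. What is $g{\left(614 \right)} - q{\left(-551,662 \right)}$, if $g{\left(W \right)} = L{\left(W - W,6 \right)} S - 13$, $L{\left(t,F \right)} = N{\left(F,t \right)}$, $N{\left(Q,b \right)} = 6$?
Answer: $- \frac{1025}{2} \approx -512.5$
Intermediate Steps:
$S = \frac{3}{4}$ ($S = 4 - \frac{13}{4} = \frac{3}{4} \approx 0.75$)
$q{\left(E,P \right)} = 504$
$L{\left(t,F \right)} = 6$
$g{\left(W \right)} = - \frac{17}{2}$ ($g{\left(W \right)} = 6 \cdot \frac{3}{4} - 13 = \frac{9}{2} - 13 = - \frac{17}{2}$)
$g{\left(614 \right)} - q{\left(-551,662 \right)} = - \frac{17}{2} - 504 = - \frac{1025}{2}$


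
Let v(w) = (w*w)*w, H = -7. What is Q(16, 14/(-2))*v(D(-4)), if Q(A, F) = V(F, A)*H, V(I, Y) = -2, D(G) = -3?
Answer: -378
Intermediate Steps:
v(w) = w**3 (v(w) = w**2*w = w**3)
Q(A, F) = 14 (Q(A, F) = -2*(-7) = 14)
Q(16, 14/(-2))*v(D(-4)) = 14*(-3)**3 = 14*(-27) = -378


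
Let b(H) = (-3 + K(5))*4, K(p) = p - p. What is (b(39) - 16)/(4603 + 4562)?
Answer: -28/9165 ≈ -0.0030551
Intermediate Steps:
K(p) = 0
b(H) = -12 (b(H) = (-3 + 0)*4 = -3*4 = -12)
(b(39) - 16)/(4603 + 4562) = (-12 - 16)/(4603 + 4562) = -28/9165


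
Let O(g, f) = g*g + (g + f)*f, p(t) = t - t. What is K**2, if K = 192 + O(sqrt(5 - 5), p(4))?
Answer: 36864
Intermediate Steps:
p(t) = 0
O(g, f) = g**2 + f*(f + g) (O(g, f) = g**2 + (f + g)*f = g**2 + f*(f + g))
K = 192 (K = 192 + (0**2 + (sqrt(5 - 5))**2 + 0*sqrt(5 - 5)) = 192 + (0 + (sqrt(0))**2 + 0*sqrt(0)) = 192 + (0 + 0**2 + 0*0) = 192 + (0 + 0 + 0) = 192 + 0 = 192)
K**2 = 192**2 = 36864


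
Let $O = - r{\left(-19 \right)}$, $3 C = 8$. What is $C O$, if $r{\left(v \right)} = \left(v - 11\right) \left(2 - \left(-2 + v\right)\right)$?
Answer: $1840$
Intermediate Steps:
$C = \frac{8}{3}$ ($C = \frac{1}{3} \cdot 8 = \frac{8}{3} \approx 2.6667$)
$r{\left(v \right)} = \left(-11 + v\right) \left(4 - v\right)$
$O = 690$ ($O = - (-44 - \left(-19\right)^{2} + 15 \left(-19\right)) = - (-44 - 361 - 285) = \left(-1\right) \left(-690\right) = 690$)
$C O = \frac{8}{3} \cdot 690 = 1840$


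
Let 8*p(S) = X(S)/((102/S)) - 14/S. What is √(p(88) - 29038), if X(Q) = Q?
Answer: I*√584696825130/4488 ≈ 170.38*I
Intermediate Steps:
p(S) = -7/(4*S) + S²/816 (p(S) = (S/((102/S)) - 14/S)/8 = (S*(S/102) - 14/S)/8 = (S²/102 - 14/S)/8 = (-14/S + S²/102)/8 = -7/(4*S) + S²/816)
√(p(88) - 29038) = √((1/816)*(-1428 + 88³)/88 - 29038) = √((1/816)*(1/88)*(-1428 + 681472) - 29038) = √((1/816)*(1/88)*680044 - 29038) = √(170011/17952 - 29038) = √(-521120165/17952) = I*√584696825130/4488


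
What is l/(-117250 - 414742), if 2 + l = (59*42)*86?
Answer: -106553/265996 ≈ -0.40058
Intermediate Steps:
l = 213106 (l = -2 + (59*42)*86 = -2 + 2478*86 = -2 + 213108 = 213106)
l/(-117250 - 414742) = 213106/(-117250 - 414742) = 213106/(-531992) = 213106*(-1/531992) = -106553/265996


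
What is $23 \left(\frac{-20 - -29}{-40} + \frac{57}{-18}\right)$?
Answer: $- \frac{9361}{120} \approx -78.008$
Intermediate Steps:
$23 \left(\frac{-20 - -29}{-40} + \frac{57}{-18}\right) = 23 \left(\left(-20 + 29\right) \left(- \frac{1}{40}\right) + 57 \left(- \frac{1}{18}\right)\right) = 23 \left(9 \left(- \frac{1}{40}\right) - \frac{19}{6}\right) = 23 \left(- \frac{9}{40} - \frac{19}{6}\right) = 23 \left(- \frac{407}{120}\right) = - \frac{9361}{120}$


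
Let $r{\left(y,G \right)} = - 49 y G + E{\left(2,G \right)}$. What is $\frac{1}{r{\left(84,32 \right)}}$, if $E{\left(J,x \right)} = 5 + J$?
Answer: $- \frac{1}{131705} \approx -7.5927 \cdot 10^{-6}$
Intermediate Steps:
$r{\left(y,G \right)} = 7 - 49 G y$ ($r{\left(y,G \right)} = - 49 y G + \left(5 + 2\right) = - 49 G y + 7 = 7 - 49 G y$)
$\frac{1}{r{\left(84,32 \right)}} = \frac{1}{7 - 1568 \cdot 84} = \frac{1}{7 - 131712} = \frac{1}{-131705} = - \frac{1}{131705}$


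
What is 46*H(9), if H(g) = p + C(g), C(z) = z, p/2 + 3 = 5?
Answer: 598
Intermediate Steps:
p = 4 (p = -6 + 2*5 = -6 + 10 = 4)
H(g) = 4 + g
46*H(9) = 46*(4 + 9) = 46*13 = 598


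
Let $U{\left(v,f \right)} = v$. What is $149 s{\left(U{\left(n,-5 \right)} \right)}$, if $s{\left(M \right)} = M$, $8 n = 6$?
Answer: $\frac{447}{4} \approx 111.75$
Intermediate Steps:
$n = \frac{3}{4}$ ($n = \frac{1}{8} \cdot 6 = \frac{3}{4} \approx 0.75$)
$149 s{\left(U{\left(n,-5 \right)} \right)} = 149 \cdot \frac{3}{4} = \frac{447}{4}$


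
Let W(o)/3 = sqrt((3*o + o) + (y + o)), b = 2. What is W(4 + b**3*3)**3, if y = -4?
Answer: 7344*sqrt(34) ≈ 42823.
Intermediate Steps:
W(o) = 3*sqrt(-4 + 5*o) (W(o) = 3*sqrt((3*o + o) + (-4 + o)) = 3*sqrt(4*o + (-4 + o)) = 3*sqrt(-4 + 5*o))
W(4 + b**3*3)**3 = (3*sqrt(-4 + 5*(4 + 2**3*3)))**3 = (3*sqrt(-4 + 5*(4 + 8*3)))**3 = (3*sqrt(-4 + 5*(4 + 24)))**3 = (3*sqrt(-4 + 5*28))**3 = (3*sqrt(-4 + 140))**3 = (3*sqrt(136))**3 = (3*(2*sqrt(34)))**3 = (6*sqrt(34))**3 = 7344*sqrt(34)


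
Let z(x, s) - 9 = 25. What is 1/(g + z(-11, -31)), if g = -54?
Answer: -1/20 ≈ -0.050000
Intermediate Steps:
z(x, s) = 34 (z(x, s) = 9 + 25 = 34)
1/(g + z(-11, -31)) = 1/(-54 + 34) = 1/(-20) = -1/20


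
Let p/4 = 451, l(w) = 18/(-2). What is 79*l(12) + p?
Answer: 1093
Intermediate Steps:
l(w) = -9 (l(w) = 18*(-1/2) = -9)
p = 1804 (p = 4*451 = 1804)
79*l(12) + p = 79*(-9) + 1804 = -711 + 1804 = 1093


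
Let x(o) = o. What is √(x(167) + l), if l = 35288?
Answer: √35455 ≈ 188.29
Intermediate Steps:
√(x(167) + l) = √(167 + 35288) = √35455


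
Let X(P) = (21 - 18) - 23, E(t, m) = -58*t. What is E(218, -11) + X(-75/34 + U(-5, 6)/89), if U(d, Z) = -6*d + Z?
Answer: -12664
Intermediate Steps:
U(d, Z) = Z - 6*d
X(P) = -20 (X(P) = 3 - 23 = -20)
E(218, -11) + X(-75/34 + U(-5, 6)/89) = -58*218 - 20 = -12644 - 20 = -12664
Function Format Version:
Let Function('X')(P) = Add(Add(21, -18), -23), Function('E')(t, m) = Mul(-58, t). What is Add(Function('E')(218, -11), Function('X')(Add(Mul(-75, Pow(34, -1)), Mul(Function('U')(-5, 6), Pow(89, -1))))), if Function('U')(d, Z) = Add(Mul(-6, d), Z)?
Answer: -12664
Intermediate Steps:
Function('U')(d, Z) = Add(Z, Mul(-6, d))
Function('X')(P) = -20 (Function('X')(P) = Add(3, -23) = -20)
Add(Function('E')(218, -11), Function('X')(Add(Mul(-75, Pow(34, -1)), Mul(Function('U')(-5, 6), Pow(89, -1))))) = Add(Mul(-58, 218), -20) = Add(-12644, -20) = -12664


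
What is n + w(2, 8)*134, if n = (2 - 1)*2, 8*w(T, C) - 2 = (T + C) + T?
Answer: 473/2 ≈ 236.50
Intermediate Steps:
w(T, C) = 1/4 + T/4 + C/8 (w(T, C) = 1/4 + ((T + C) + T)/8 = 1/4 + ((C + T) + T)/8 = 1/4 + (C + 2*T)/8 = 1/4 + (T/4 + C/8) = 1/4 + T/4 + C/8)
n = 2 (n = 1*2 = 2)
n + w(2, 8)*134 = 2 + (1/4 + (1/4)*2 + (1/8)*8)*134 = 2 + (1/4 + 1/2 + 1)*134 = 2 + (7/4)*134 = 2 + 469/2 = 473/2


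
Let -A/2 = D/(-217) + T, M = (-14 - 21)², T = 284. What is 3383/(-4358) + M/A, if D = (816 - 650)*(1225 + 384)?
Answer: -115858803/895420828 ≈ -0.12939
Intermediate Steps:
D = 267094 (D = 166*1609 = 267094)
M = 1225 (M = (-35)² = 1225)
A = 410932/217 (A = -2*(267094/(-217) + 284) = -2*(267094*(-1/217) + 284) = -2*(-267094/217 + 284) = -2*(-205466/217) = 410932/217 ≈ 1893.7)
3383/(-4358) + M/A = 3383/(-4358) + 1225/(410932/217) = 3383*(-1/4358) + 1225*(217/410932) = -3383/4358 + 265825/410932 = -115858803/895420828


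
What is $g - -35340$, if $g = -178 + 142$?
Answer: $35304$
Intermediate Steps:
$g = -36$
$g - -35340 = -36 - -35340 = -36 + 35340 = 35304$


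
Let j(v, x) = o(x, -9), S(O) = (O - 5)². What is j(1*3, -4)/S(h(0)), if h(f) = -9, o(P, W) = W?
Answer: -9/196 ≈ -0.045918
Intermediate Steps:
S(O) = (-5 + O)²
j(v, x) = -9
j(1*3, -4)/S(h(0)) = -9/(-5 - 9)² = -9/((-14)²) = -9/196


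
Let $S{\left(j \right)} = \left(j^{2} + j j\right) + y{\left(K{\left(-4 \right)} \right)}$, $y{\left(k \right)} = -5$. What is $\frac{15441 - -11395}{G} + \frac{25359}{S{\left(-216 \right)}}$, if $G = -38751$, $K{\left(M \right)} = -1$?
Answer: $- \frac{1521300043}{3615739557} \approx -0.42074$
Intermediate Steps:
$S{\left(j \right)} = -5 + 2 j^{2}$ ($S{\left(j \right)} = \left(j^{2} + j j\right) - 5 = \left(j^{2} + j^{2}\right) - 5 = 2 j^{2} - 5 = -5 + 2 j^{2}$)
$\frac{15441 - -11395}{G} + \frac{25359}{S{\left(-216 \right)}} = \frac{15441 - -11395}{-38751} + \frac{25359}{-5 + 2 \left(-216\right)^{2}} = \left(15441 + 11395\right) \left(- \frac{1}{38751}\right) + \frac{25359}{-5 + 2 \cdot 46656} = 26836 \left(- \frac{1}{38751}\right) + \frac{25359}{-5 + 93312} = - \frac{26836}{38751} + \frac{25359}{93307} = - \frac{1521300043}{3615739557}$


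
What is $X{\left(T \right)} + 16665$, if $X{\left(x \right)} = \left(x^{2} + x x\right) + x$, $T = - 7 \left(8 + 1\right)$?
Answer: $24540$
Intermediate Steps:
$T = -63$ ($T = \left(-7\right) 9 = -63$)
$X{\left(x \right)} = x + 2 x^{2}$ ($X{\left(x \right)} = \left(x^{2} + x^{2}\right) + x = 2 x^{2} + x = x + 2 x^{2}$)
$X{\left(T \right)} + 16665 = - 63 \left(1 + 2 \left(-63\right)\right) + 16665 = - 63 \left(1 - 126\right) + 16665 = \left(-63\right) \left(-125\right) + 16665 = 7875 + 16665 = 24540$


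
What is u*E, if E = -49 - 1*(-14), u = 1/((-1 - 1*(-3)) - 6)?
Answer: 35/4 ≈ 8.7500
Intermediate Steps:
u = -¼ (u = 1/((-1 + 3) - 6) = 1/(2 - 6) = 1/(-4) = -¼ ≈ -0.25000)
E = -35 (E = -49 + 14 = -35)
u*E = -¼*(-35) = 35/4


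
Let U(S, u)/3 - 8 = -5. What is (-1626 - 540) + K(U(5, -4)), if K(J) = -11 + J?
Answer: -2168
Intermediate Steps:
U(S, u) = 9 (U(S, u) = 24 + 3*(-5) = 24 - 15 = 9)
(-1626 - 540) + K(U(5, -4)) = (-1626 - 540) + (-11 + 9) = -2166 - 2 = -2168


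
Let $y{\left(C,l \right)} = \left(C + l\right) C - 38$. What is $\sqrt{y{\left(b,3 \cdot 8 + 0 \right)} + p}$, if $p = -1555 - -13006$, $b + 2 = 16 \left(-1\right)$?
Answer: $\sqrt{11305} \approx 106.32$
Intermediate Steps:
$b = -18$ ($b = -2 + 16 \left(-1\right) = -2 - 16 = -18$)
$y{\left(C,l \right)} = -38 + C \left(C + l\right)$ ($y{\left(C,l \right)} = C \left(C + l\right) - 38 = -38 + C \left(C + l\right)$)
$p = 11451$ ($p = -1555 + 13006 = 11451$)
$\sqrt{y{\left(b,3 \cdot 8 + 0 \right)} + p} = \sqrt{\left(-38 + \left(-18\right)^{2} - 18 \left(3 \cdot 8 + 0\right)\right) + 11451} = \sqrt{\left(-38 + 324 - 18 \left(24 + 0\right)\right) + 11451} = \sqrt{\left(-38 + 324 - 432\right) + 11451} = \sqrt{-146 + 11451} = \sqrt{11305}$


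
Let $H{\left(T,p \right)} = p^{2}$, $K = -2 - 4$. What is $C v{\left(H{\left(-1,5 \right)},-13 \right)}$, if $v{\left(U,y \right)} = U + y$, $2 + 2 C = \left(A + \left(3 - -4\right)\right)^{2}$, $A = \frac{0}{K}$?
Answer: $282$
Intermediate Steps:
$K = -6$
$A = 0$ ($A = \frac{0}{-6} = 0 \left(- \frac{1}{6}\right) = 0$)
$C = \frac{47}{2}$ ($C = -1 + \frac{\left(0 + \left(3 - -4\right)\right)^{2}}{2} = -1 + \frac{\left(0 + \left(3 + 4\right)\right)^{2}}{2} = -1 + \frac{\left(0 + 7\right)^{2}}{2} = -1 + \frac{7^{2}}{2} = -1 + \frac{1}{2} \cdot 49 = -1 + \frac{49}{2} = \frac{47}{2} \approx 23.5$)
$C v{\left(H{\left(-1,5 \right)},-13 \right)} = \frac{47 \left(5^{2} - 13\right)}{2} = \frac{47 \left(25 - 13\right)}{2} = \frac{47}{2} \cdot 12 = 282$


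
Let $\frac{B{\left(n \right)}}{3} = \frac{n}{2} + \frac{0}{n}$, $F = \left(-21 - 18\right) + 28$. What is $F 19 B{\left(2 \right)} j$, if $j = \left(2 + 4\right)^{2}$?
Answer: $-22572$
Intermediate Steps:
$F = -11$ ($F = -39 + 28 = -11$)
$j = 36$ ($j = 6^{2} = 36$)
$B{\left(n \right)} = \frac{3 n}{2}$ ($B{\left(n \right)} = 3 \left(\frac{n}{2} + \frac{0}{n}\right) = 3 \left(n \frac{1}{2} + 0\right) = 3 \left(\frac{n}{2} + 0\right) = 3 \frac{n}{2} = \frac{3 n}{2}$)
$F 19 B{\left(2 \right)} j = - 11 \cdot 19 \cdot \frac{3}{2} \cdot 2 \cdot 36 = - 11 \cdot 19 \cdot 3 \cdot 36 = \left(-11\right) 57 \cdot 36 = \left(-627\right) 36 = -22572$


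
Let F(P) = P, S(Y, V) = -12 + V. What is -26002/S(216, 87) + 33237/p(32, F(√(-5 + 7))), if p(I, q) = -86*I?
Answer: -74050279/206400 ≈ -358.77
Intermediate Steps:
-26002/S(216, 87) + 33237/p(32, F(√(-5 + 7))) = -26002/(-12 + 87) + 33237/((-86*32)) = -26002/75 + 33237/(-2752) = -26002*1/75 + 33237*(-1/2752) = -26002/75 - 33237/2752 = -74050279/206400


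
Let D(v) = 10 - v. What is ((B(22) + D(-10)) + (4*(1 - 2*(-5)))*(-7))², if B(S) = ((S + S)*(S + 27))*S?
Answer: 2222556736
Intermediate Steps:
B(S) = 2*S²*(27 + S) (B(S) = ((2*S)*(27 + S))*S = (2*S*(27 + S))*S = 2*S²*(27 + S))
((B(22) + D(-10)) + (4*(1 - 2*(-5)))*(-7))² = ((2*22²*(27 + 22) + (10 - 1*(-10))) + (4*(1 - 2*(-5)))*(-7))² = ((2*484*49 + (10 + 10)) + (4*(1 + 10))*(-7))² = ((47432 + 20) + (4*11)*(-7))² = (47452 + 44*(-7))² = (47452 - 308)² = 47144² = 2222556736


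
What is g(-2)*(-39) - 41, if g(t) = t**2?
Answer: -197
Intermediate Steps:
g(-2)*(-39) - 41 = (-2)**2*(-39) - 41 = 4*(-39) - 41 = -156 - 41 = -197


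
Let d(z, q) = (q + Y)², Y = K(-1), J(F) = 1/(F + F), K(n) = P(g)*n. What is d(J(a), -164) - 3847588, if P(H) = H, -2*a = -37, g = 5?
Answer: -3819027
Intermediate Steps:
a = 37/2 (a = -½*(-37) = 37/2 ≈ 18.500)
K(n) = 5*n
J(F) = 1/(2*F)
Y = -5 (Y = 5*(-1) = -5)
d(z, q) = (-5 + q)² (d(z, q) = (q - 5)² = (-5 + q)²)
d(J(a), -164) - 3847588 = (-5 - 164)² - 3847588 = (-169)² - 3847588 = 28561 - 3847588 = -3819027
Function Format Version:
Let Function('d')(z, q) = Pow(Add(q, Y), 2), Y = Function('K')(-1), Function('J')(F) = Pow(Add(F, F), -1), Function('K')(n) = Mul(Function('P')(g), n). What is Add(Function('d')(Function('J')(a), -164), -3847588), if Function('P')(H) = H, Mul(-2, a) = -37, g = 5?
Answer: -3819027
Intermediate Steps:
a = Rational(37, 2) (a = Mul(Rational(-1, 2), -37) = Rational(37, 2) ≈ 18.500)
Function('K')(n) = Mul(5, n)
Function('J')(F) = Mul(Rational(1, 2), Pow(F, -1)) (Function('J')(F) = Pow(Mul(2, F), -1) = Mul(Rational(1, 2), Pow(F, -1)))
Y = -5 (Y = Mul(5, -1) = -5)
Function('d')(z, q) = Pow(Add(-5, q), 2) (Function('d')(z, q) = Pow(Add(q, -5), 2) = Pow(Add(-5, q), 2))
Add(Function('d')(Function('J')(a), -164), -3847588) = Add(Pow(Add(-5, -164), 2), -3847588) = Add(Pow(-169, 2), -3847588) = Add(28561, -3847588) = -3819027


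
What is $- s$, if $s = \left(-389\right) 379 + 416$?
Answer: $147015$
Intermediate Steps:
$s = -147015$ ($s = -147431 + 416 = -147015$)
$- s = \left(-1\right) \left(-147015\right) = 147015$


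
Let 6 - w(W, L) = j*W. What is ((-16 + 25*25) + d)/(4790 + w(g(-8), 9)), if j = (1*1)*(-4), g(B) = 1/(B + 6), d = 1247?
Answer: 928/2397 ≈ 0.38715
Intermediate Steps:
g(B) = 1/(6 + B)
j = -4 (j = 1*(-4) = -4)
w(W, L) = 6 + 4*W (w(W, L) = 6 - (-4)*W = 6 + 4*W)
((-16 + 25*25) + d)/(4790 + w(g(-8), 9)) = ((-16 + 25*25) + 1247)/(4790 + (6 + 4/(6 - 8))) = ((-16 + 625) + 1247)/(4790 + (6 + 4/(-2))) = (609 + 1247)/(4790 + (6 + 4*(-½))) = 1856/(4790 + (6 - 2)) = 1856/(4790 + 4) = 1856/4794 = 1856*(1/4794) = 928/2397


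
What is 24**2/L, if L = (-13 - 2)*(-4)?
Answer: 48/5 ≈ 9.6000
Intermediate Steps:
L = 60 (L = -15*(-4) = 60)
24**2/L = 24**2/60 = 576*(1/60) = 48/5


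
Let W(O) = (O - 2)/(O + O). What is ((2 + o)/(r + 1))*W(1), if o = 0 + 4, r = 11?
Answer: -¼ ≈ -0.25000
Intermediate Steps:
W(O) = (-2 + O)/(2*O) (W(O) = (-2 + O)/((2*O)) = (-2 + O)*(1/(2*O)) = (-2 + O)/(2*O))
o = 4
((2 + o)/(r + 1))*W(1) = ((2 + 4)/(11 + 1))*((½)*(-2 + 1)/1) = (6/12)*((½)*1*(-1)) = (6*(1/12))*(-½) = (½)*(-½) = -¼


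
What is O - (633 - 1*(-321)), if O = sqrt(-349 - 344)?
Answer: -954 + 3*I*sqrt(77) ≈ -954.0 + 26.325*I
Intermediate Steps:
O = 3*I*sqrt(77) (O = sqrt(-693) = 3*I*sqrt(77) ≈ 26.325*I)
O - (633 - 1*(-321)) = 3*I*sqrt(77) - (633 - 1*(-321)) = 3*I*sqrt(77) - (633 + 321) = 3*I*sqrt(77) - 1*954 = 3*I*sqrt(77) - 954 = -954 + 3*I*sqrt(77)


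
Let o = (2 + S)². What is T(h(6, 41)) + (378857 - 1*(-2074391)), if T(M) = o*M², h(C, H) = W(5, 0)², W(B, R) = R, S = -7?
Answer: 2453248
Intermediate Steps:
o = 25 (o = (2 - 7)² = (-5)² = 25)
h(C, H) = 0 (h(C, H) = 0² = 0)
T(M) = 25*M²
T(h(6, 41)) + (378857 - 1*(-2074391)) = 25*0² + (378857 - 1*(-2074391)) = 25*0 + (378857 + 2074391) = 0 + 2453248 = 2453248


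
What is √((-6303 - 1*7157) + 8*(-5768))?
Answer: 2*I*√14901 ≈ 244.14*I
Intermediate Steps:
√((-6303 - 1*7157) + 8*(-5768)) = √((-6303 - 7157) - 46144) = √(-13460 - 46144) = √(-59604) = 2*I*√14901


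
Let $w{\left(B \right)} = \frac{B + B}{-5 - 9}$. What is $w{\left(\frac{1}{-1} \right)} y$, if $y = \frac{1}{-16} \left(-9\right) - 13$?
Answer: $- \frac{199}{112} \approx -1.7768$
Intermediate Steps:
$w{\left(B \right)} = - \frac{B}{7}$ ($w{\left(B \right)} = \frac{2 B}{-14} = 2 B \left(- \frac{1}{14}\right) = - \frac{B}{7}$)
$y = - \frac{199}{16}$ ($y = \left(- \frac{1}{16}\right) \left(-9\right) - 13 = \frac{9}{16} - 13 = - \frac{199}{16} \approx -12.438$)
$w{\left(\frac{1}{-1} \right)} y = - \frac{1}{7 \left(-1\right)} \left(- \frac{199}{16}\right) = \left(- \frac{1}{7}\right) \left(-1\right) \left(- \frac{199}{16}\right) = \frac{1}{7} \left(- \frac{199}{16}\right) = - \frac{199}{112}$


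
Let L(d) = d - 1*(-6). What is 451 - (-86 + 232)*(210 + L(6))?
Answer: -31961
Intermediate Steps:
L(d) = 6 + d (L(d) = d + 6 = 6 + d)
451 - (-86 + 232)*(210 + L(6)) = 451 - (-86 + 232)*(210 + (6 + 6)) = 451 - 146*(210 + 12) = 451 - 146*222 = 451 - 1*32412 = 451 - 32412 = -31961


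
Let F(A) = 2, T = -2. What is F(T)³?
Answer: 8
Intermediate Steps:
F(T)³ = 2³ = 8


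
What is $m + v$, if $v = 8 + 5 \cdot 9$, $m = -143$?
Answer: $-90$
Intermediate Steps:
$v = 53$ ($v = 8 + 45 = 53$)
$m + v = -143 + 53 = -90$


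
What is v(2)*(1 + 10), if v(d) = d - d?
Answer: 0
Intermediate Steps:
v(d) = 0
v(2)*(1 + 10) = 0*(1 + 10) = 0*11 = 0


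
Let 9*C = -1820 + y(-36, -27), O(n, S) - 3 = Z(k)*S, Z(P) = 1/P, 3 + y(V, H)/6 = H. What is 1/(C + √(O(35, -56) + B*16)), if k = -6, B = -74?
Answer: -3600/818981 - 27*I*√10545/4094905 ≈ -0.0043957 - 0.00067709*I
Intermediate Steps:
y(V, H) = -18 + 6*H
O(n, S) = 3 - S/6 (O(n, S) = 3 + S/(-6) = 3 - S/6)
C = -2000/9 (C = (-1820 + (-18 + 6*(-27)))/9 = (-1820 + (-18 - 162))/9 = (-1820 - 180)/9 = (⅑)*(-2000) = -2000/9 ≈ -222.22)
1/(C + √(O(35, -56) + B*16)) = 1/(-2000/9 + √((3 - ⅙*(-56)) - 74*16)) = 1/(-2000/9 + √((3 + 28/3) - 1184)) = 1/(-2000/9 + √(37/3 - 1184)) = 1/(-2000/9 + √(-3515/3)) = 1/(-2000/9 + I*√10545/3)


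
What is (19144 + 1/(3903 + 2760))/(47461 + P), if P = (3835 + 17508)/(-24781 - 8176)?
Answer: 4203878680661/10421937006942 ≈ 0.40337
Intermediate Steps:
P = -21343/32957 (P = 21343/(-32957) = 21343*(-1/32957) = -21343/32957 ≈ -0.64760)
(19144 + 1/(3903 + 2760))/(47461 + P) = (19144 + 1/(3903 + 2760))/(47461 - 21343/32957) = (19144 + 1/6663)/(1564150834/32957) = (19144 + 1/6663)*(32957/1564150834) = (127556473/6663)*(32957/1564150834) = 4203878680661/10421937006942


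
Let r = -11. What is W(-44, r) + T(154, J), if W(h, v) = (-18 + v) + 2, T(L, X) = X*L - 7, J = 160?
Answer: 24606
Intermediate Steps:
T(L, X) = -7 + L*X (T(L, X) = L*X - 7 = -7 + L*X)
W(h, v) = -16 + v
W(-44, r) + T(154, J) = (-16 - 11) + (-7 + 154*160) = -27 + (-7 + 24640) = -27 + 24633 = 24606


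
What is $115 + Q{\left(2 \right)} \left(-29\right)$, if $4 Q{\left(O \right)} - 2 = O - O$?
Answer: $\frac{201}{2} \approx 100.5$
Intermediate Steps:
$Q{\left(O \right)} = \frac{1}{2}$ ($Q{\left(O \right)} = \frac{1}{2} + \frac{O - O}{4} = \frac{1}{2} + \frac{1}{4} \cdot 0 = \frac{1}{2} + 0 = \frac{1}{2}$)
$115 + Q{\left(2 \right)} \left(-29\right) = 115 + \frac{1}{2} \left(-29\right) = 115 - \frac{29}{2} = \frac{201}{2}$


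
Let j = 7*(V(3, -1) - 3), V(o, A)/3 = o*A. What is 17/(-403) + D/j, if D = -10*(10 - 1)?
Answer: 5807/5642 ≈ 1.0292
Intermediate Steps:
D = -90 (D = -10*9 = -90)
V(o, A) = 3*A*o (V(o, A) = 3*(o*A) = 3*(A*o) = 3*A*o)
j = -84 (j = 7*(3*(-1)*3 - 3) = 7*(-9 - 3) = 7*(-12) = -84)
17/(-403) + D/j = 17/(-403) - 90/(-84) = 17*(-1/403) - 90*(-1/84) = -17/403 + 15/14 = 5807/5642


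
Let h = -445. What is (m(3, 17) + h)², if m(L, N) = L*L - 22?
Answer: 209764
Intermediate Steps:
m(L, N) = -22 + L² (m(L, N) = L² - 22 = -22 + L²)
(m(3, 17) + h)² = ((-22 + 3²) - 445)² = ((-22 + 9) - 445)² = (-13 - 445)² = (-458)² = 209764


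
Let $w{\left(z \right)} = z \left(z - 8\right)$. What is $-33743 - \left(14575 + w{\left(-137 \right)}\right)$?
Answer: $-68183$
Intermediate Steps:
$w{\left(z \right)} = z \left(-8 + z\right)$
$-33743 - \left(14575 + w{\left(-137 \right)}\right) = -33743 - \left(14575 - 137 \left(-8 - 137\right)\right) = -33743 - \left(14575 - -19865\right) = -33743 - \left(14575 + 19865\right) = -33743 - 34440 = -68183$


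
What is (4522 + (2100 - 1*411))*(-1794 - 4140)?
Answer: -36856074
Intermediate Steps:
(4522 + (2100 - 1*411))*(-1794 - 4140) = (4522 + (2100 - 411))*(-5934) = (4522 + 1689)*(-5934) = 6211*(-5934) = -36856074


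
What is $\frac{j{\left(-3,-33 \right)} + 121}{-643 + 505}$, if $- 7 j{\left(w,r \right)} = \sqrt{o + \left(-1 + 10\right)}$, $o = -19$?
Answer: $- \frac{121}{138} + \frac{i \sqrt{10}}{966} \approx -0.87681 + 0.0032736 i$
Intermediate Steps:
$j{\left(w,r \right)} = - \frac{i \sqrt{10}}{7}$ ($j{\left(w,r \right)} = - \frac{\sqrt{-19 + \left(-1 + 10\right)}}{7} = - \frac{\sqrt{-19 + 9}}{7} = - \frac{\sqrt{-10}}{7} = - \frac{i \sqrt{10}}{7}$)
$\frac{j{\left(-3,-33 \right)} + 121}{-643 + 505} = \frac{- \frac{i \sqrt{10}}{7} + 121}{-643 + 505} = \frac{121 - \frac{i \sqrt{10}}{7}}{-138} = \left(121 - \frac{i \sqrt{10}}{7}\right) \left(- \frac{1}{138}\right) = - \frac{121}{138} + \frac{i \sqrt{10}}{966}$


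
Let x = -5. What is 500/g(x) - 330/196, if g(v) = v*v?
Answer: 1795/98 ≈ 18.316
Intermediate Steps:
g(v) = v²
500/g(x) - 330/196 = 500/((-5)²) - 330/196 = 500/25 - 330*1/196 = 500*(1/25) - 165/98 = 20 - 165/98 = 1795/98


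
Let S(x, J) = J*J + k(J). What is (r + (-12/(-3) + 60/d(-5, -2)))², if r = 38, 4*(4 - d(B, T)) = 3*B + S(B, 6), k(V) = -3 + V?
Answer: 144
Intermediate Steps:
S(x, J) = -3 + J + J² (S(x, J) = J*J + (-3 + J) = J² + (-3 + J) = -3 + J + J²)
d(B, T) = -23/4 - 3*B/4 (d(B, T) = 4 - (3*B + (-3 + 6 + 6²))/4 = 4 - (3*B + (-3 + 6 + 36))/4 = 4 - (3*B + 39)/4 = 4 - (39 + 3*B)/4 = 4 + (-39/4 - 3*B/4) = -23/4 - 3*B/4)
(r + (-12/(-3) + 60/d(-5, -2)))² = (38 + (-12/(-3) + 60/(-23/4 - ¾*(-5))))² = (38 + (-12*(-⅓) + 60/(-23/4 + 15/4)))² = (38 + (4 + 60/(-2)))² = (38 + (4 + 60*(-½)))² = (38 + (4 - 30))² = (38 - 26)² = 12² = 144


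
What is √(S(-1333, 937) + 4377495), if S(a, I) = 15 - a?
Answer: √4378843 ≈ 2092.6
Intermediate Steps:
√(S(-1333, 937) + 4377495) = √((15 - 1*(-1333)) + 4377495) = √((15 + 1333) + 4377495) = √(1348 + 4377495) = √4378843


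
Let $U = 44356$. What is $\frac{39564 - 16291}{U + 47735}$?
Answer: $\frac{23273}{92091} \approx 0.25272$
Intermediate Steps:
$\frac{39564 - 16291}{U + 47735} = \frac{39564 - 16291}{44356 + 47735} = \frac{23273}{92091}$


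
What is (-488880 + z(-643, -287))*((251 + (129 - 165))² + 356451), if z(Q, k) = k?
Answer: -196975810892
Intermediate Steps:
(-488880 + z(-643, -287))*((251 + (129 - 165))² + 356451) = (-488880 - 287)*((251 + (129 - 165))² + 356451) = -489167*((251 - 36)² + 356451) = -489167*(215² + 356451) = -489167*(46225 + 356451) = -489167*402676 = -196975810892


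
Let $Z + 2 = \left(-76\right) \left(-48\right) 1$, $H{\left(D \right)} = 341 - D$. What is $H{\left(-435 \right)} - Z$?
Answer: $-2870$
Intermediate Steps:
$Z = 3646$ ($Z = -2 + \left(-76\right) \left(-48\right) 1 = -2 + 3648 \cdot 1 = -2 + 3648 = 3646$)
$H{\left(-435 \right)} - Z = \left(341 - -435\right) - 3646 = \left(341 + 435\right) - 3646 = 776 - 3646 = -2870$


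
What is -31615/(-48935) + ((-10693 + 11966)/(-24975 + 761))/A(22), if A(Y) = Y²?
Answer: 74090420197/114699490312 ≈ 0.64595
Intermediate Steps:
-31615/(-48935) + ((-10693 + 11966)/(-24975 + 761))/A(22) = -31615/(-48935) + ((-10693 + 11966)/(-24975 + 761))/(22²) = -31615*(-1/48935) + (1273/(-24214))/484 = 6323/9787 + (1273*(-1/24214))*(1/484) = 6323/9787 - 1273/24214*1/484 = 6323/9787 - 1273/11719576 = 74090420197/114699490312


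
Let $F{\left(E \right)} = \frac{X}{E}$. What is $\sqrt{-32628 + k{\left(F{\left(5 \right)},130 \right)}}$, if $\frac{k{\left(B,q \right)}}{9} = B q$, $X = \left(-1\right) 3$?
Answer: $i \sqrt{33330} \approx 182.56 i$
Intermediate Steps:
$X = -3$
$F{\left(E \right)} = - \frac{3}{E}$
$k{\left(B,q \right)} = 9 B q$
$\sqrt{-32628 + k{\left(F{\left(5 \right)},130 \right)}} = \sqrt{-32628 + 9 \left(- \frac{3}{5}\right) 130} = \sqrt{-32628 - 702} = \sqrt{-33330} = i \sqrt{33330}$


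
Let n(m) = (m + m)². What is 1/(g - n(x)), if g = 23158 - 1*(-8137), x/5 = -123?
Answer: -1/1481605 ≈ -6.7494e-7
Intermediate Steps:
x = -615 (x = 5*(-123) = -615)
g = 31295 (g = 23158 + 8137 = 31295)
n(m) = 4*m² (n(m) = (2*m)² = 4*m²)
1/(g - n(x)) = 1/(31295 - 4*(-615)²) = 1/(31295 - 4*378225) = 1/(31295 - 1*1512900) = 1/(31295 - 1512900) = 1/(-1481605) = -1/1481605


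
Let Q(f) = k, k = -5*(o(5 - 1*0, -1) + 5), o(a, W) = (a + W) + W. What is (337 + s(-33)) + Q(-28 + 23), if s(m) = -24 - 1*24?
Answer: 249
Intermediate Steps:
o(a, W) = a + 2*W (o(a, W) = (W + a) + W = a + 2*W)
s(m) = -48 (s(m) = -24 - 24 = -48)
k = -40 (k = -5*(((5 - 1*0) + 2*(-1)) + 5) = -5*(((5 + 0) - 2) + 5) = -5*((5 - 2) + 5) = -5*(3 + 5) = -5*8 = -40)
Q(f) = -40
(337 + s(-33)) + Q(-28 + 23) = (337 - 48) - 40 = 289 - 40 = 249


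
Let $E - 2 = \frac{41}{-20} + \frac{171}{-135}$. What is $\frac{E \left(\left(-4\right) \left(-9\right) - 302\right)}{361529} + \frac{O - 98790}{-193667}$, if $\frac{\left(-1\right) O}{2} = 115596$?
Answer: $\frac{511568104787}{300069586470} \approx 1.7048$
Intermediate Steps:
$O = -231192$ ($O = \left(-2\right) 115596 = -231192$)
$E = - \frac{79}{60}$ ($E = 2 + \left(\frac{41}{-20} + \frac{171}{-135}\right) = 2 + \left(41 \left(- \frac{1}{20}\right) + 171 \left(- \frac{1}{135}\right)\right) = 2 - \frac{199}{60} = - \frac{79}{60} \approx -1.3167$)
$\frac{E \left(\left(-4\right) \left(-9\right) - 302\right)}{361529} + \frac{O - 98790}{-193667} = \frac{\left(- \frac{79}{60}\right) \left(\left(-4\right) \left(-9\right) - 302\right)}{361529} + \frac{-231192 - 98790}{-193667} = - \frac{79 \left(36 - 302\right)}{60} \cdot \frac{1}{361529} - - \frac{329982}{193667} = \left(- \frac{79}{60}\right) \left(-266\right) \frac{1}{361529} + \frac{329982}{193667} = \frac{10507}{30} \cdot \frac{1}{361529} + \frac{329982}{193667} = \frac{1501}{1549410} + \frac{329982}{193667} = \frac{511568104787}{300069586470}$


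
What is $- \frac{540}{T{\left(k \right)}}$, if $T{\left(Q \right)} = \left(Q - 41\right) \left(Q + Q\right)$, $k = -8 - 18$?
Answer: $- \frac{135}{871} \approx -0.15499$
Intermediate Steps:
$k = -26$ ($k = -8 - 18 = -26$)
$T{\left(Q \right)} = 2 Q \left(-41 + Q\right)$ ($T{\left(Q \right)} = \left(-41 + Q\right) 2 Q = 2 Q \left(-41 + Q\right)$)
$- \frac{540}{T{\left(k \right)}} = - \frac{540}{2 \left(-26\right) \left(-41 - 26\right)} = - \frac{540}{2 \left(-26\right) \left(-67\right)} = - \frac{540}{3484} = \left(-540\right) \frac{1}{3484} = - \frac{135}{871}$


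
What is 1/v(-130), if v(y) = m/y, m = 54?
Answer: -65/27 ≈ -2.4074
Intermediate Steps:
v(y) = 54/y
1/v(-130) = 1/(54/(-130)) = 1/(54*(-1/130)) = 1/(-27/65) = -65/27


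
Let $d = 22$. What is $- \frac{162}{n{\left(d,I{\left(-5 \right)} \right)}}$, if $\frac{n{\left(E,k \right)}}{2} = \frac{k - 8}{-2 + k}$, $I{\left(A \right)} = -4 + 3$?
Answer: $-27$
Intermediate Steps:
$I{\left(A \right)} = -1$
$n{\left(E,k \right)} = \frac{2 \left(-8 + k\right)}{-2 + k}$ ($n{\left(E,k \right)} = 2 \frac{k - 8}{-2 + k} = 2 \frac{-8 + k}{-2 + k} = \frac{2 \left(-8 + k\right)}{-2 + k}$)
$- \frac{162}{n{\left(d,I{\left(-5 \right)} \right)}} = - \frac{162}{2 \frac{1}{-2 - 1} \left(-8 - 1\right)} = - \frac{162}{2 \frac{1}{-3} \left(-9\right)} = - \frac{162}{2 \left(- \frac{1}{3}\right) \left(-9\right)} = - \frac{162}{6} = \left(-162\right) \frac{1}{6} = -27$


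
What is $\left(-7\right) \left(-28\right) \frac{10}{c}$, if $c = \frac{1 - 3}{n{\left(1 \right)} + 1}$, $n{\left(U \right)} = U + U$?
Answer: $-2940$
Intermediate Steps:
$n{\left(U \right)} = 2 U$
$c = - \frac{2}{3}$ ($c = \frac{1 - 3}{2 \cdot 1 + 1} = - \frac{2}{2 + 1} = - \frac{2}{3} \approx -0.66667$)
$\left(-7\right) \left(-28\right) \frac{10}{c} = \left(-7\right) \left(-28\right) \frac{10}{- \frac{2}{3}} = 196 \cdot 10 \left(- \frac{3}{2}\right) = 196 \left(-15\right) = -2940$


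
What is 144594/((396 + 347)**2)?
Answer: 144594/552049 ≈ 0.26192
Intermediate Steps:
144594/((396 + 347)**2) = 144594/(743**2) = 144594/552049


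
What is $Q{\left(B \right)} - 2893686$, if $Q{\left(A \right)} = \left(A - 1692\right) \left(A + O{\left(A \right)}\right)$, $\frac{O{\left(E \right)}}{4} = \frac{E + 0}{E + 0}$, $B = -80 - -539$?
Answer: $-3464565$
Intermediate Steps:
$B = 459$ ($B = -80 + 539 = 459$)
$O{\left(E \right)} = 4$ ($O{\left(E \right)} = 4 \frac{E + 0}{E + 0} = 4 \frac{E}{E} = 4 \cdot 1 = 4$)
$Q{\left(A \right)} = \left(-1692 + A\right) \left(4 + A\right)$ ($Q{\left(A \right)} = \left(A - 1692\right) \left(A + 4\right) = \left(-1692 + A\right) \left(4 + A\right)$)
$Q{\left(B \right)} - 2893686 = \left(-6768 + 459^{2} - 774792\right) - 2893686 = \left(-6768 + 210681 - 774792\right) - 2893686 = -570879 - 2893686 = -3464565$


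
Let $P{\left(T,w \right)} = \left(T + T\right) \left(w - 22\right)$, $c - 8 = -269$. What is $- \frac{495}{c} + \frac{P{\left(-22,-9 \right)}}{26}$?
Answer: $\frac{20493}{377} \approx 54.358$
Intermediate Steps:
$c = -261$ ($c = 8 - 269 = -261$)
$P{\left(T,w \right)} = 2 T \left(-22 + w\right)$
$- \frac{495}{c} + \frac{P{\left(-22,-9 \right)}}{26} = - \frac{495}{-261} + \frac{2 \left(-22\right) \left(-22 - 9\right)}{26} = \left(-495\right) \left(- \frac{1}{261}\right) + 2 \left(-22\right) \left(-31\right) \frac{1}{26} = \frac{55}{29} + 1364 \cdot \frac{1}{26} = \frac{55}{29} + \frac{682}{13} = \frac{20493}{377}$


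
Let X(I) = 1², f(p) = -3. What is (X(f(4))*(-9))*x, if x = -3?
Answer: 27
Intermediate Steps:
X(I) = 1
(X(f(4))*(-9))*x = (1*(-9))*(-3) = -9*(-3) = 27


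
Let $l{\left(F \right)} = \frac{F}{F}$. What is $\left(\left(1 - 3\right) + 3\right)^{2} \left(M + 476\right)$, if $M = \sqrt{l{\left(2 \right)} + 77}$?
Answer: $476 + \sqrt{78} \approx 484.83$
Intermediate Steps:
$l{\left(F \right)} = 1$
$M = \sqrt{78}$ ($M = \sqrt{1 + 77} = \sqrt{78} \approx 8.8318$)
$\left(\left(1 - 3\right) + 3\right)^{2} \left(M + 476\right) = \left(\left(1 - 3\right) + 3\right)^{2} \left(\sqrt{78} + 476\right) = \left(\left(1 - 3\right) + 3\right)^{2} \left(476 + \sqrt{78}\right) = \left(-2 + 3\right)^{2} \left(476 + \sqrt{78}\right) = 1^{2} \left(476 + \sqrt{78}\right) = 1 \left(476 + \sqrt{78}\right) = 476 + \sqrt{78}$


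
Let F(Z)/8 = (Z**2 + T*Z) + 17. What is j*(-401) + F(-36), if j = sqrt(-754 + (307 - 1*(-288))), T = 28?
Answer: 2440 - 401*I*sqrt(159) ≈ 2440.0 - 5056.4*I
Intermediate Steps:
F(Z) = 136 + 8*Z**2 + 224*Z (F(Z) = 8*((Z**2 + 28*Z) + 17) = 8*(17 + Z**2 + 28*Z) = 136 + 8*Z**2 + 224*Z)
j = I*sqrt(159) (j = sqrt(-754 + (307 + 288)) = sqrt(-754 + 595) = sqrt(-159) = I*sqrt(159) ≈ 12.61*I)
j*(-401) + F(-36) = (I*sqrt(159))*(-401) + (136 + 8*(-36)**2 + 224*(-36)) = -401*I*sqrt(159) + (136 + 8*1296 - 8064) = -401*I*sqrt(159) + (136 + 10368 - 8064) = -401*I*sqrt(159) + 2440 = 2440 - 401*I*sqrt(159)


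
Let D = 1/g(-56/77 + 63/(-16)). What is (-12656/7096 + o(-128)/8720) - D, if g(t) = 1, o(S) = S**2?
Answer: -437317/483415 ≈ -0.90464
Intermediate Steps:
D = 1 (D = 1/1 = 1)
(-12656/7096 + o(-128)/8720) - D = (-12656/7096 + (-128)**2/8720) - 1*1 = (-12656*1/7096 + 16384*(1/8720)) - 1 = (-1582/887 + 1024/545) - 1 = 46098/483415 - 1 = -437317/483415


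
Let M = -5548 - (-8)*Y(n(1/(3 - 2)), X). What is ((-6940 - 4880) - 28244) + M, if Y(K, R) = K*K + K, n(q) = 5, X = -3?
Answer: -45372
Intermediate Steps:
Y(K, R) = K + K² (Y(K, R) = K² + K = K + K²)
M = -5308 (M = -5548 - (-8)*5*(1 + 5) = -5548 - (-8)*5*6 = -5548 - (-8)*30 = -5548 - 1*(-240) = -5548 + 240 = -5308)
((-6940 - 4880) - 28244) + M = ((-6940 - 4880) - 28244) - 5308 = (-11820 - 28244) - 5308 = -40064 - 5308 = -45372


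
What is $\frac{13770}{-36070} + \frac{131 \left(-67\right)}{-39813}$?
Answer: $- \frac{23163862}{143605491} \approx -0.1613$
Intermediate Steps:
$\frac{13770}{-36070} + \frac{131 \left(-67\right)}{-39813} = 13770 \left(- \frac{1}{36070}\right) - - \frac{8777}{39813} = - \frac{1377}{3607} + \frac{8777}{39813} = - \frac{23163862}{143605491}$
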